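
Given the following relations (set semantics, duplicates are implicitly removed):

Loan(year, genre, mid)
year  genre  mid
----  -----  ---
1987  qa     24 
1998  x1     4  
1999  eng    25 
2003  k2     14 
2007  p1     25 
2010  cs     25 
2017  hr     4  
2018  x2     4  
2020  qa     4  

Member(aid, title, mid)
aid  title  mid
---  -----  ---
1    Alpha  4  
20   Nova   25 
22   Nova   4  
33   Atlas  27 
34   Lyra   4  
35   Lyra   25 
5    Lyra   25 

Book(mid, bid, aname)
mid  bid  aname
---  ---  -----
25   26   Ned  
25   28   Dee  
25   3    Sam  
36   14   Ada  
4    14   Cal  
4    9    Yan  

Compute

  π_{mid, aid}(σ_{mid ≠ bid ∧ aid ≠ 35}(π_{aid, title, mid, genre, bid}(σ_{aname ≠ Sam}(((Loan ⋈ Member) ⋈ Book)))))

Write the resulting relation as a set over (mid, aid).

{(25, 20), (25, 5), (4, 1), (4, 22), (4, 34)}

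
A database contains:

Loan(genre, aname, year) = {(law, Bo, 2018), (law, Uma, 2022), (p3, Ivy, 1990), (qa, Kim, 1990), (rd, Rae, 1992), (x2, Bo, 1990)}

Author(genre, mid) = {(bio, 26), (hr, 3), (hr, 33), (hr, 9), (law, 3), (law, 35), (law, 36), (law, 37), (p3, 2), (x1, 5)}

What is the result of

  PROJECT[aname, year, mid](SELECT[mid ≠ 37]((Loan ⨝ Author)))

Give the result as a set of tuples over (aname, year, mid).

{(Bo, 2018, 3), (Bo, 2018, 35), (Bo, 2018, 36), (Ivy, 1990, 2), (Uma, 2022, 3), (Uma, 2022, 35), (Uma, 2022, 36)}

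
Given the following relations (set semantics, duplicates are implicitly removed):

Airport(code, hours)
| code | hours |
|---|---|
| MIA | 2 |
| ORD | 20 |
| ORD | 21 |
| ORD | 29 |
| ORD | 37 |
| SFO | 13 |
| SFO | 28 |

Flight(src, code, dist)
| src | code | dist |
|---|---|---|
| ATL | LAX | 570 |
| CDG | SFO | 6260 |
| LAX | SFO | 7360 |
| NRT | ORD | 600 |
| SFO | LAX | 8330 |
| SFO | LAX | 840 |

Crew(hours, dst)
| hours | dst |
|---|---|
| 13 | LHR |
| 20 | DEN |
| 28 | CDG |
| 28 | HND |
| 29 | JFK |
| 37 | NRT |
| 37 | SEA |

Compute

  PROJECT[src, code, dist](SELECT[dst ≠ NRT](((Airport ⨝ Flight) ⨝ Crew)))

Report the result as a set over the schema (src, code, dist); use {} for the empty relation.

Natural join on code: {(ORD, 20, NRT, 600), (ORD, 21, NRT, 600), (ORD, 29, NRT, 600), (ORD, 37, NRT, 600), (SFO, 13, CDG, 6260), (SFO, 13, LAX, 7360), (SFO, 28, CDG, 6260), (SFO, 28, LAX, 7360)}
Natural join on hours: {(ORD, 20, NRT, 600, DEN), (ORD, 29, NRT, 600, JFK), (ORD, 37, NRT, 600, NRT), (ORD, 37, NRT, 600, SEA), (SFO, 13, CDG, 6260, LHR), (SFO, 13, LAX, 7360, LHR), (SFO, 28, CDG, 6260, CDG), (SFO, 28, CDG, 6260, HND), (SFO, 28, LAX, 7360, CDG), (SFO, 28, LAX, 7360, HND)}
Filtering on dst ≠ NRT leaves {(ORD, 20, NRT, 600, DEN), (ORD, 29, NRT, 600, JFK), (ORD, 37, NRT, 600, SEA), (SFO, 13, CDG, 6260, LHR), (SFO, 13, LAX, 7360, LHR), (SFO, 28, CDG, 6260, CDG), (SFO, 28, CDG, 6260, HND), (SFO, 28, LAX, 7360, CDG), (SFO, 28, LAX, 7360, HND)}.
Keep only column(s) src, code, dist (6 duplicate(s) eliminated): {(CDG, SFO, 6260), (LAX, SFO, 7360), (NRT, ORD, 600)}

{(CDG, SFO, 6260), (LAX, SFO, 7360), (NRT, ORD, 600)}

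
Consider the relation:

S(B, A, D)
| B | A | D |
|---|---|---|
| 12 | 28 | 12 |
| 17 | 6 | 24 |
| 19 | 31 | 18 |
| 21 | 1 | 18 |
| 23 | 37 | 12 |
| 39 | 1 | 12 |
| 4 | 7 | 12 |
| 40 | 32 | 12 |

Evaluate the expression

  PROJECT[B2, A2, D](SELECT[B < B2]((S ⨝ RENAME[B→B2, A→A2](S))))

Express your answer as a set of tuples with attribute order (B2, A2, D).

{(12, 28, 12), (21, 1, 18), (23, 37, 12), (39, 1, 12), (40, 32, 12)}

ρ[B→B2, A→A2]: schema becomes (B2, A2, D); tuples unchanged.
Natural join on D: {(12, 28, 12, 12, 28), (12, 28, 12, 23, 37), (12, 28, 12, 39, 1), (12, 28, 12, 4, 7), (12, 28, 12, 40, 32), (17, 6, 24, 17, 6), (19, 31, 18, 19, 31), (19, 31, 18, 21, 1), (21, 1, 18, 19, 31), (21, 1, 18, 21, 1), (23, 37, 12, 12, 28), (23, 37, 12, 23, 37), (23, 37, 12, 39, 1), (23, 37, 12, 4, 7), (23, 37, 12, 40, 32), (39, 1, 12, 12, 28), (39, 1, 12, 23, 37), (39, 1, 12, 39, 1), (39, 1, 12, 4, 7), (39, 1, 12, 40, 32), (4, 7, 12, 12, 28), (4, 7, 12, 23, 37), (4, 7, 12, 39, 1), (4, 7, 12, 4, 7), (4, 7, 12, 40, 32), (40, 32, 12, 12, 28), (40, 32, 12, 23, 37), (40, 32, 12, 39, 1), (40, 32, 12, 4, 7), (40, 32, 12, 40, 32)}
Filtering on B < B2 leaves {(12, 28, 12, 23, 37), (12, 28, 12, 39, 1), (12, 28, 12, 40, 32), (19, 31, 18, 21, 1), (23, 37, 12, 39, 1), (23, 37, 12, 40, 32), (39, 1, 12, 40, 32), (4, 7, 12, 12, 28), (4, 7, 12, 23, 37), (4, 7, 12, 39, 1), (4, 7, 12, 40, 32)}.
Projecting to B2, A2, D (6 duplicate(s) eliminated): {(12, 28, 12), (21, 1, 18), (23, 37, 12), (39, 1, 12), (40, 32, 12)}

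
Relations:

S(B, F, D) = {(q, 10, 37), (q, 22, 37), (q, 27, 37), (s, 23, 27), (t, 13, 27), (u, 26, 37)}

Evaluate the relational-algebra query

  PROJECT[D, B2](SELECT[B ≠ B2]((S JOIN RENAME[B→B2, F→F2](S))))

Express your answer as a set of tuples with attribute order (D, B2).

ρ[B→B2, F→F2]: schema becomes (B2, F2, D); tuples unchanged.
Natural join on D: {(q, 10, 37, q, 10), (q, 10, 37, q, 22), (q, 10, 37, q, 27), (q, 10, 37, u, 26), (q, 22, 37, q, 10), (q, 22, 37, q, 22), (q, 22, 37, q, 27), (q, 22, 37, u, 26), (q, 27, 37, q, 10), (q, 27, 37, q, 22), (q, 27, 37, q, 27), (q, 27, 37, u, 26), (s, 23, 27, s, 23), (s, 23, 27, t, 13), (t, 13, 27, s, 23), (t, 13, 27, t, 13), (u, 26, 37, q, 10), (u, 26, 37, q, 22), (u, 26, 37, q, 27), (u, 26, 37, u, 26)}
Selection B ≠ B2: {(q, 10, 37, u, 26), (q, 22, 37, u, 26), (q, 27, 37, u, 26), (s, 23, 27, t, 13), (t, 13, 27, s, 23), (u, 26, 37, q, 10), (u, 26, 37, q, 22), (u, 26, 37, q, 27)}
π[D, B2]: project onto (D, B2) (4 duplicate(s) eliminated) → {(27, s), (27, t), (37, q), (37, u)}

{(27, s), (27, t), (37, q), (37, u)}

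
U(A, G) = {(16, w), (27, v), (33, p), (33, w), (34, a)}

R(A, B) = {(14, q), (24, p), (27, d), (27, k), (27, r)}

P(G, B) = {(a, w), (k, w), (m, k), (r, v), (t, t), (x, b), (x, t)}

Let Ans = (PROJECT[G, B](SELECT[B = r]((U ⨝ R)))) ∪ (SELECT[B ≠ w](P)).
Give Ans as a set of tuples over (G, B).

U ⋈ R (natural join on A): {(27, v, d), (27, v, k), (27, v, r)}
Filtering on B = r leaves {(27, v, r)}.
Keep only column(s) G, B: {(v, r)}
Filtering on B ≠ w leaves {(m, k), (r, v), (t, t), (x, b), (x, t)}.
Taking the union: {(m, k), (r, v), (t, t), (v, r), (x, b), (x, t)}

{(m, k), (r, v), (t, t), (v, r), (x, b), (x, t)}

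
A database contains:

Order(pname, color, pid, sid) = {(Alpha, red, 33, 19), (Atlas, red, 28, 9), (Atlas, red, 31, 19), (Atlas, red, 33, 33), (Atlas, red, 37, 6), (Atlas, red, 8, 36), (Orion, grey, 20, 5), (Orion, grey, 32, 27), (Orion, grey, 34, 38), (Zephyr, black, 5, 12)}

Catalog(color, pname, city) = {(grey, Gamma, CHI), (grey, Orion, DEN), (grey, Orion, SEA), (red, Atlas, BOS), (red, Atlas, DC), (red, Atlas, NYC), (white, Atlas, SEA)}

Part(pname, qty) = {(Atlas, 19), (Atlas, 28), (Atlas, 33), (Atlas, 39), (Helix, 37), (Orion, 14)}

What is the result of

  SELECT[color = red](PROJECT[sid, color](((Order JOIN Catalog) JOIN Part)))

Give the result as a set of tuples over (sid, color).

{(19, red), (33, red), (36, red), (6, red), (9, red)}

Order ⋈ Catalog (natural join on pname, color): {(Atlas, red, 28, 9, BOS), (Atlas, red, 28, 9, DC), (Atlas, red, 28, 9, NYC), (Atlas, red, 31, 19, BOS), (Atlas, red, 31, 19, DC), (Atlas, red, 31, 19, NYC), (Atlas, red, 33, 33, BOS), (Atlas, red, 33, 33, DC), (Atlas, red, 33, 33, NYC), (Atlas, red, 37, 6, BOS), (Atlas, red, 37, 6, DC), (Atlas, red, 37, 6, NYC), (Atlas, red, 8, 36, BOS), (Atlas, red, 8, 36, DC), (Atlas, red, 8, 36, NYC), (Orion, grey, 20, 5, DEN), (Orion, grey, 20, 5, SEA), (Orion, grey, 32, 27, DEN), (Orion, grey, 32, 27, SEA), (Orion, grey, 34, 38, DEN), (Orion, grey, 34, 38, SEA)}
(Order JOIN Catalog) ⋈ Part (natural join on pname): {(Atlas, red, 28, 9, BOS, 19), (Atlas, red, 28, 9, BOS, 28), (Atlas, red, 28, 9, BOS, 33), (Atlas, red, 28, 9, BOS, 39), (Atlas, red, 28, 9, DC, 19), (Atlas, red, 28, 9, DC, 28), (Atlas, red, 28, 9, DC, 33), (Atlas, red, 28, 9, DC, 39), (Atlas, red, 28, 9, NYC, 19), (Atlas, red, 28, 9, NYC, 28), (Atlas, red, 28, 9, NYC, 33), (Atlas, red, 28, 9, NYC, 39), (Atlas, red, 31, 19, BOS, 19), (Atlas, red, 31, 19, BOS, 28), (Atlas, red, 31, 19, BOS, 33), (Atlas, red, 31, 19, BOS, 39), (Atlas, red, 31, 19, DC, 19), (Atlas, red, 31, 19, DC, 28), (Atlas, red, 31, 19, DC, 33), (Atlas, red, 31, 19, DC, 39), (Atlas, red, 31, 19, NYC, 19), (Atlas, red, 31, 19, NYC, 28), (Atlas, red, 31, 19, NYC, 33), (Atlas, red, 31, 19, NYC, 39), (Atlas, red, 33, 33, BOS, 19), (Atlas, red, 33, 33, BOS, 28), (Atlas, red, 33, 33, BOS, 33), (Atlas, red, 33, 33, BOS, 39), (Atlas, red, 33, 33, DC, 19), (Atlas, red, 33, 33, DC, 28), (Atlas, red, 33, 33, DC, 33), (Atlas, red, 33, 33, DC, 39), (Atlas, red, 33, 33, NYC, 19), (Atlas, red, 33, 33, NYC, 28), (Atlas, red, 33, 33, NYC, 33), (Atlas, red, 33, 33, NYC, 39), (Atlas, red, 37, 6, BOS, 19), (Atlas, red, 37, 6, BOS, 28), (Atlas, red, 37, 6, BOS, 33), (Atlas, red, 37, 6, BOS, 39), (Atlas, red, 37, 6, DC, 19), (Atlas, red, 37, 6, DC, 28), (Atlas, red, 37, 6, DC, 33), (Atlas, red, 37, 6, DC, 39), (Atlas, red, 37, 6, NYC, 19), (Atlas, red, 37, 6, NYC, 28), (Atlas, red, 37, 6, NYC, 33), (Atlas, red, 37, 6, NYC, 39), (Atlas, red, 8, 36, BOS, 19), (Atlas, red, 8, 36, BOS, 28), (Atlas, red, 8, 36, BOS, 33), (Atlas, red, 8, 36, BOS, 39), (Atlas, red, 8, 36, DC, 19), (Atlas, red, 8, 36, DC, 28), (Atlas, red, 8, 36, DC, 33), (Atlas, red, 8, 36, DC, 39), (Atlas, red, 8, 36, NYC, 19), (Atlas, red, 8, 36, NYC, 28), (Atlas, red, 8, 36, NYC, 33), (Atlas, red, 8, 36, NYC, 39), (Orion, grey, 20, 5, DEN, 14), (Orion, grey, 20, 5, SEA, 14), (Orion, grey, 32, 27, DEN, 14), (Orion, grey, 32, 27, SEA, 14), (Orion, grey, 34, 38, DEN, 14), (Orion, grey, 34, 38, SEA, 14)}
π[sid, color]: project onto (sid, color) (58 duplicate(s) eliminated) → {(19, red), (27, grey), (33, red), (36, red), (38, grey), (5, grey), (6, red), (9, red)}
Selection color = red: {(19, red), (33, red), (36, red), (6, red), (9, red)}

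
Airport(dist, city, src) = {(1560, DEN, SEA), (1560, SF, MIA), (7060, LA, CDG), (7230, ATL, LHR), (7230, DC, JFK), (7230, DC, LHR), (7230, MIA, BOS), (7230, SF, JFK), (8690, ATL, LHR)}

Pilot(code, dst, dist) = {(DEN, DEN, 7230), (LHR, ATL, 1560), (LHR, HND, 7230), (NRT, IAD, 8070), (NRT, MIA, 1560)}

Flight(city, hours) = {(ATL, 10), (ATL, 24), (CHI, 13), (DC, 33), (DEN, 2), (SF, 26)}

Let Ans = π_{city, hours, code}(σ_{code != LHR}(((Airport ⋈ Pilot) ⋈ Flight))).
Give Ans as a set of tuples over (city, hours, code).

Joining Airport and Pilot on dist yields {(1560, DEN, SEA, LHR, ATL), (1560, DEN, SEA, NRT, MIA), (1560, SF, MIA, LHR, ATL), (1560, SF, MIA, NRT, MIA), (7230, ATL, LHR, DEN, DEN), (7230, ATL, LHR, LHR, HND), (7230, DC, JFK, DEN, DEN), (7230, DC, JFK, LHR, HND), (7230, DC, LHR, DEN, DEN), (7230, DC, LHR, LHR, HND), (7230, MIA, BOS, DEN, DEN), (7230, MIA, BOS, LHR, HND), (7230, SF, JFK, DEN, DEN), (7230, SF, JFK, LHR, HND)}.
Joining (Airport ⋈ Pilot) and Flight on city yields {(1560, DEN, SEA, LHR, ATL, 2), (1560, DEN, SEA, NRT, MIA, 2), (1560, SF, MIA, LHR, ATL, 26), (1560, SF, MIA, NRT, MIA, 26), (7230, ATL, LHR, DEN, DEN, 10), (7230, ATL, LHR, DEN, DEN, 24), (7230, ATL, LHR, LHR, HND, 10), (7230, ATL, LHR, LHR, HND, 24), (7230, DC, JFK, DEN, DEN, 33), (7230, DC, JFK, LHR, HND, 33), (7230, DC, LHR, DEN, DEN, 33), (7230, DC, LHR, LHR, HND, 33), (7230, SF, JFK, DEN, DEN, 26), (7230, SF, JFK, LHR, HND, 26)}.
Filtering on code != LHR leaves {(1560, DEN, SEA, NRT, MIA, 2), (1560, SF, MIA, NRT, MIA, 26), (7230, ATL, LHR, DEN, DEN, 10), (7230, ATL, LHR, DEN, DEN, 24), (7230, DC, JFK, DEN, DEN, 33), (7230, DC, LHR, DEN, DEN, 33), (7230, SF, JFK, DEN, DEN, 26)}.
π[city, hours, code]: project onto (city, hours, code) (1 duplicate(s) eliminated) → {(ATL, 10, DEN), (ATL, 24, DEN), (DC, 33, DEN), (DEN, 2, NRT), (SF, 26, DEN), (SF, 26, NRT)}

{(ATL, 10, DEN), (ATL, 24, DEN), (DC, 33, DEN), (DEN, 2, NRT), (SF, 26, DEN), (SF, 26, NRT)}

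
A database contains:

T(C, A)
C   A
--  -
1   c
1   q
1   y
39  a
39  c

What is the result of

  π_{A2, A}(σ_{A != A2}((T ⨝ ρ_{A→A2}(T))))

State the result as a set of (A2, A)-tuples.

ρ[A→A2]: schema becomes (C, A2); tuples unchanged.
T ⋈ ρ_{A→A2}(T) (natural join on C): {(1, c, c), (1, c, q), (1, c, y), (1, q, c), (1, q, q), (1, q, y), (1, y, c), (1, y, q), (1, y, y), (39, a, a), (39, a, c), (39, c, a), (39, c, c)}
σ[A != A2]: keep tuples satisfying A != A2 → {(1, c, q), (1, c, y), (1, q, c), (1, q, y), (1, y, c), (1, y, q), (39, a, c), (39, c, a)}
π_{A2, A} gives {(a, c), (c, a), (c, q), (c, y), (q, c), (q, y), (y, c), (y, q)}.

{(a, c), (c, a), (c, q), (c, y), (q, c), (q, y), (y, c), (y, q)}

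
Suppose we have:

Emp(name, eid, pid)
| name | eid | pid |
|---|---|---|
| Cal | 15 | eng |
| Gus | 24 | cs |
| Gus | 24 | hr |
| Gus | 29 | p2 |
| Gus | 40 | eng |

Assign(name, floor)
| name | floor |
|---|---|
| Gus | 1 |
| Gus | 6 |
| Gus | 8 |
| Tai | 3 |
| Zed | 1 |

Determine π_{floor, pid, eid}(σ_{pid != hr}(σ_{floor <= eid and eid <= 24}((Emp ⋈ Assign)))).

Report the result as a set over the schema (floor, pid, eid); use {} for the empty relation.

Natural join on name: {(Gus, 24, cs, 1), (Gus, 24, cs, 6), (Gus, 24, cs, 8), (Gus, 24, hr, 1), (Gus, 24, hr, 6), (Gus, 24, hr, 8), (Gus, 29, p2, 1), (Gus, 29, p2, 6), (Gus, 29, p2, 8), (Gus, 40, eng, 1), (Gus, 40, eng, 6), (Gus, 40, eng, 8)}
σ[floor <= eid and eid <= 24]: keep tuples satisfying floor <= eid and eid <= 24 → {(Gus, 24, cs, 1), (Gus, 24, cs, 6), (Gus, 24, cs, 8), (Gus, 24, hr, 1), (Gus, 24, hr, 6), (Gus, 24, hr, 8)}
σ[pid != hr]: keep tuples satisfying pid != hr → {(Gus, 24, cs, 1), (Gus, 24, cs, 6), (Gus, 24, cs, 8)}
Keep only column(s) floor, pid, eid: {(1, cs, 24), (6, cs, 24), (8, cs, 24)}

{(1, cs, 24), (6, cs, 24), (8, cs, 24)}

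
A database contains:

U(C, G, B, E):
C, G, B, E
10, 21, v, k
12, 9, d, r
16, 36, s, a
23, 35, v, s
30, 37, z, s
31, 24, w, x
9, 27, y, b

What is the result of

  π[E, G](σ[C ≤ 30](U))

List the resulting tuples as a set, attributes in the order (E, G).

Filtering on C ≤ 30 leaves {(10, 21, v, k), (12, 9, d, r), (16, 36, s, a), (23, 35, v, s), (30, 37, z, s), (9, 27, y, b)}.
π_{E, G} gives {(a, 36), (b, 27), (k, 21), (r, 9), (s, 35), (s, 37)}.

{(a, 36), (b, 27), (k, 21), (r, 9), (s, 35), (s, 37)}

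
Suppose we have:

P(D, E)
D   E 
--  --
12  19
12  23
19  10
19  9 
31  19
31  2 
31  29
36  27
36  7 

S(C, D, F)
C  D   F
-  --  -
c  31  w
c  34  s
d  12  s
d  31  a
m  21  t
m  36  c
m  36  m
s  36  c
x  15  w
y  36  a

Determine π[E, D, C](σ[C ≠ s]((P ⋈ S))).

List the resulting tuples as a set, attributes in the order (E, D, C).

Natural join on D: {(12, 19, d, s), (12, 23, d, s), (31, 19, c, w), (31, 19, d, a), (31, 2, c, w), (31, 2, d, a), (31, 29, c, w), (31, 29, d, a), (36, 27, m, c), (36, 27, m, m), (36, 27, s, c), (36, 27, y, a), (36, 7, m, c), (36, 7, m, m), (36, 7, s, c), (36, 7, y, a)}
Selection C ≠ s: {(12, 19, d, s), (12, 23, d, s), (31, 19, c, w), (31, 19, d, a), (31, 2, c, w), (31, 2, d, a), (31, 29, c, w), (31, 29, d, a), (36, 27, m, c), (36, 27, m, m), (36, 27, y, a), (36, 7, m, c), (36, 7, m, m), (36, 7, y, a)}
π_{E, D, C} gives {(19, 12, d), (19, 31, c), (19, 31, d), (2, 31, c), (2, 31, d), (23, 12, d), (27, 36, m), (27, 36, y), (29, 31, c), (29, 31, d), (7, 36, m), (7, 36, y)} (2 duplicate(s) eliminated).

{(19, 12, d), (19, 31, c), (19, 31, d), (2, 31, c), (2, 31, d), (23, 12, d), (27, 36, m), (27, 36, y), (29, 31, c), (29, 31, d), (7, 36, m), (7, 36, y)}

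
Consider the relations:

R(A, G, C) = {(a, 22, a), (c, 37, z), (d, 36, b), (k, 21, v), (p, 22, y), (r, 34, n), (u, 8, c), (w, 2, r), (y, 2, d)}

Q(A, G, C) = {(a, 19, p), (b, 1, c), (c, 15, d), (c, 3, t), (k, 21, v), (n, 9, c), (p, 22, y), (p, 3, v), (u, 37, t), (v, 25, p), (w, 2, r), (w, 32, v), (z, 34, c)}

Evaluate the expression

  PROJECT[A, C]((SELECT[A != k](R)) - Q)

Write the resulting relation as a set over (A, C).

{(a, a), (c, z), (d, b), (r, n), (u, c), (y, d)}

Filtering on A != k leaves {(a, 22, a), (c, 37, z), (d, 36, b), (p, 22, y), (r, 34, n), (u, 8, c), (w, 2, r), (y, 2, d)}.
Set difference of the two operands is {(a, 22, a), (c, 37, z), (d, 36, b), (r, 34, n), (u, 8, c), (y, 2, d)}.
π_{A, C} gives {(a, a), (c, z), (d, b), (r, n), (u, c), (y, d)}.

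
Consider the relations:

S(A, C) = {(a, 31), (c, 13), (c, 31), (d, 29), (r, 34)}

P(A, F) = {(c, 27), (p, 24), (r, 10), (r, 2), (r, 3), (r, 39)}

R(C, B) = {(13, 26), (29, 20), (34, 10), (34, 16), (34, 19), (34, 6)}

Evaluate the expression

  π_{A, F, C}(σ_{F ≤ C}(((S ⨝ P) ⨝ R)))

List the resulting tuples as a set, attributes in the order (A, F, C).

{(r, 10, 34), (r, 2, 34), (r, 3, 34)}

Natural join on A: {(c, 13, 27), (c, 31, 27), (r, 34, 10), (r, 34, 2), (r, 34, 3), (r, 34, 39)}
Natural join on C: {(c, 13, 27, 26), (r, 34, 10, 10), (r, 34, 10, 16), (r, 34, 10, 19), (r, 34, 10, 6), (r, 34, 2, 10), (r, 34, 2, 16), (r, 34, 2, 19), (r, 34, 2, 6), (r, 34, 3, 10), (r, 34, 3, 16), (r, 34, 3, 19), (r, 34, 3, 6), (r, 34, 39, 10), (r, 34, 39, 16), (r, 34, 39, 19), (r, 34, 39, 6)}
Selection F ≤ C: {(r, 34, 10, 10), (r, 34, 10, 16), (r, 34, 10, 19), (r, 34, 10, 6), (r, 34, 2, 10), (r, 34, 2, 16), (r, 34, 2, 19), (r, 34, 2, 6), (r, 34, 3, 10), (r, 34, 3, 16), (r, 34, 3, 19), (r, 34, 3, 6)}
Projecting to A, F, C (9 duplicate(s) eliminated): {(r, 10, 34), (r, 2, 34), (r, 3, 34)}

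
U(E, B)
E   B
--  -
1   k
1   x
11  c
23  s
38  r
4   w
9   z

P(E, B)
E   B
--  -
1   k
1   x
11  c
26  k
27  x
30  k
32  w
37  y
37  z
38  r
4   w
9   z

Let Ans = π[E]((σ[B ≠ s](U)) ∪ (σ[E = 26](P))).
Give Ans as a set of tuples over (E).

{1, 11, 26, 38, 4, 9}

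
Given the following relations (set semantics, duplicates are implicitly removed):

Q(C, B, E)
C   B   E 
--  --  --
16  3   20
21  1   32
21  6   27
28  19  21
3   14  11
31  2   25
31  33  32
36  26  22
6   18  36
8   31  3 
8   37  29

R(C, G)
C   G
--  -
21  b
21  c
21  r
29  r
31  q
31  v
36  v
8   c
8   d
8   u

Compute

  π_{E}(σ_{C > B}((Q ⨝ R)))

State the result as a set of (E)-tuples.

{22, 25, 27, 32}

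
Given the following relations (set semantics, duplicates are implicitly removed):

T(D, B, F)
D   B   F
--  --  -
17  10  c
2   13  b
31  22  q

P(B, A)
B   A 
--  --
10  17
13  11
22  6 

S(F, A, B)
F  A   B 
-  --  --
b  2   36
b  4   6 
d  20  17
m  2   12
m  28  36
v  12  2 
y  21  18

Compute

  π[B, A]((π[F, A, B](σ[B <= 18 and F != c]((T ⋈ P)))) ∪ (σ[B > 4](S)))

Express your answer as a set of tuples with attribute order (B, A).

Joining T and P on B yields {(17, 10, c, 17), (2, 13, b, 11), (31, 22, q, 6)}.
Apply σ_{B <= 18 and F != c}; surviving tuples: {(2, 13, b, 11)}
π[F, A, B]: project onto (F, A, B) → {(b, 11, 13)}
Apply σ_{B > 4}; surviving tuples: {(b, 2, 36), (b, 4, 6), (d, 20, 17), (m, 2, 12), (m, 28, 36), (y, 21, 18)}
Taking the union: {(b, 11, 13), (b, 2, 36), (b, 4, 6), (d, 20, 17), (m, 2, 12), (m, 28, 36), (y, 21, 18)}
π[B, A]: project onto (B, A) → {(12, 2), (13, 11), (17, 20), (18, 21), (36, 2), (36, 28), (6, 4)}

{(12, 2), (13, 11), (17, 20), (18, 21), (36, 2), (36, 28), (6, 4)}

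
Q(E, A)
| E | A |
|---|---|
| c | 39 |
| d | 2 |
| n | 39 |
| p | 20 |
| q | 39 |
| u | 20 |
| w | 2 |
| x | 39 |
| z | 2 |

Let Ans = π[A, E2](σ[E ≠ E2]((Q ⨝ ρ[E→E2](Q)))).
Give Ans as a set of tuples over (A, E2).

ρ[E→E2]: schema becomes (E2, A); tuples unchanged.
Joining Q and ρ[E→E2](Q) on A yields {(c, 39, c), (c, 39, n), (c, 39, q), (c, 39, x), (d, 2, d), (d, 2, w), (d, 2, z), (n, 39, c), (n, 39, n), (n, 39, q), (n, 39, x), (p, 20, p), (p, 20, u), (q, 39, c), (q, 39, n), (q, 39, q), (q, 39, x), (u, 20, p), (u, 20, u), (w, 2, d), (w, 2, w), (w, 2, z), (x, 39, c), (x, 39, n), (x, 39, q), (x, 39, x), (z, 2, d), (z, 2, w), (z, 2, z)}.
Filtering on E ≠ E2 leaves {(c, 39, n), (c, 39, q), (c, 39, x), (d, 2, w), (d, 2, z), (n, 39, c), (n, 39, q), (n, 39, x), (p, 20, u), (q, 39, c), (q, 39, n), (q, 39, x), (u, 20, p), (w, 2, d), (w, 2, z), (x, 39, c), (x, 39, n), (x, 39, q), (z, 2, d), (z, 2, w)}.
π_{A, E2} gives {(2, d), (2, w), (2, z), (20, p), (20, u), (39, c), (39, n), (39, q), (39, x)} (11 duplicate(s) eliminated).

{(2, d), (2, w), (2, z), (20, p), (20, u), (39, c), (39, n), (39, q), (39, x)}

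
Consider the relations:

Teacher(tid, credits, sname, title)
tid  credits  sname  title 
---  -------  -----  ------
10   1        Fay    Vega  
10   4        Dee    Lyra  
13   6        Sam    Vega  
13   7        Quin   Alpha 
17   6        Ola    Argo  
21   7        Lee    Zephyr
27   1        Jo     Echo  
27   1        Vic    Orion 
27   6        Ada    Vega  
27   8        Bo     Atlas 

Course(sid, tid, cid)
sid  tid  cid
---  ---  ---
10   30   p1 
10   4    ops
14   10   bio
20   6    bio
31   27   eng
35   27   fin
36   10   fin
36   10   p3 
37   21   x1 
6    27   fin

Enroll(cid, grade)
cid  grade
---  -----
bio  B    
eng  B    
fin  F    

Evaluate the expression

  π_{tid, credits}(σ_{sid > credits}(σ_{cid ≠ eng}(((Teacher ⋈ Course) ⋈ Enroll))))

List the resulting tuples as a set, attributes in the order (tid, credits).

Joining Teacher and Course on tid yields {(10, 1, Fay, Vega, 14, bio), (10, 1, Fay, Vega, 36, fin), (10, 1, Fay, Vega, 36, p3), (10, 4, Dee, Lyra, 14, bio), (10, 4, Dee, Lyra, 36, fin), (10, 4, Dee, Lyra, 36, p3), (21, 7, Lee, Zephyr, 37, x1), (27, 1, Jo, Echo, 31, eng), (27, 1, Jo, Echo, 35, fin), (27, 1, Jo, Echo, 6, fin), (27, 1, Vic, Orion, 31, eng), (27, 1, Vic, Orion, 35, fin), (27, 1, Vic, Orion, 6, fin), (27, 6, Ada, Vega, 31, eng), (27, 6, Ada, Vega, 35, fin), (27, 6, Ada, Vega, 6, fin), (27, 8, Bo, Atlas, 31, eng), (27, 8, Bo, Atlas, 35, fin), (27, 8, Bo, Atlas, 6, fin)}.
Joining (Teacher ⋈ Course) and Enroll on cid yields {(10, 1, Fay, Vega, 14, bio, B), (10, 1, Fay, Vega, 36, fin, F), (10, 4, Dee, Lyra, 14, bio, B), (10, 4, Dee, Lyra, 36, fin, F), (27, 1, Jo, Echo, 31, eng, B), (27, 1, Jo, Echo, 35, fin, F), (27, 1, Jo, Echo, 6, fin, F), (27, 1, Vic, Orion, 31, eng, B), (27, 1, Vic, Orion, 35, fin, F), (27, 1, Vic, Orion, 6, fin, F), (27, 6, Ada, Vega, 31, eng, B), (27, 6, Ada, Vega, 35, fin, F), (27, 6, Ada, Vega, 6, fin, F), (27, 8, Bo, Atlas, 31, eng, B), (27, 8, Bo, Atlas, 35, fin, F), (27, 8, Bo, Atlas, 6, fin, F)}.
Filtering on cid ≠ eng leaves {(10, 1, Fay, Vega, 14, bio, B), (10, 1, Fay, Vega, 36, fin, F), (10, 4, Dee, Lyra, 14, bio, B), (10, 4, Dee, Lyra, 36, fin, F), (27, 1, Jo, Echo, 35, fin, F), (27, 1, Jo, Echo, 6, fin, F), (27, 1, Vic, Orion, 35, fin, F), (27, 1, Vic, Orion, 6, fin, F), (27, 6, Ada, Vega, 35, fin, F), (27, 6, Ada, Vega, 6, fin, F), (27, 8, Bo, Atlas, 35, fin, F), (27, 8, Bo, Atlas, 6, fin, F)}.
Filtering on sid > credits leaves {(10, 1, Fay, Vega, 14, bio, B), (10, 1, Fay, Vega, 36, fin, F), (10, 4, Dee, Lyra, 14, bio, B), (10, 4, Dee, Lyra, 36, fin, F), (27, 1, Jo, Echo, 35, fin, F), (27, 1, Jo, Echo, 6, fin, F), (27, 1, Vic, Orion, 35, fin, F), (27, 1, Vic, Orion, 6, fin, F), (27, 6, Ada, Vega, 35, fin, F), (27, 8, Bo, Atlas, 35, fin, F)}.
Keep only column(s) tid, credits (5 duplicate(s) eliminated): {(10, 1), (10, 4), (27, 1), (27, 6), (27, 8)}

{(10, 1), (10, 4), (27, 1), (27, 6), (27, 8)}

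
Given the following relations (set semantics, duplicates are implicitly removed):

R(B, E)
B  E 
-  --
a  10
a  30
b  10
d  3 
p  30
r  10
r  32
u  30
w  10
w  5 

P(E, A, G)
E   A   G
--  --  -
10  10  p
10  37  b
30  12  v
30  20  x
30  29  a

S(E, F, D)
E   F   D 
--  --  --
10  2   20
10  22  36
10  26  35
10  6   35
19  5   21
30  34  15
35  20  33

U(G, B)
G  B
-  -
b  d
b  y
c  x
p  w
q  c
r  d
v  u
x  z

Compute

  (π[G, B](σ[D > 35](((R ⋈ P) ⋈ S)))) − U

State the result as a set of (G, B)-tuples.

{(b, a), (b, b), (b, r), (b, w), (p, a), (p, b), (p, r)}

Joining R and P on E yields {(a, 10, 10, p), (a, 10, 37, b), (a, 30, 12, v), (a, 30, 20, x), (a, 30, 29, a), (b, 10, 10, p), (b, 10, 37, b), (p, 30, 12, v), (p, 30, 20, x), (p, 30, 29, a), (r, 10, 10, p), (r, 10, 37, b), (u, 30, 12, v), (u, 30, 20, x), (u, 30, 29, a), (w, 10, 10, p), (w, 10, 37, b)}.
Joining (R ⋈ P) and S on E yields {(a, 10, 10, p, 2, 20), (a, 10, 10, p, 22, 36), (a, 10, 10, p, 26, 35), (a, 10, 10, p, 6, 35), (a, 10, 37, b, 2, 20), (a, 10, 37, b, 22, 36), (a, 10, 37, b, 26, 35), (a, 10, 37, b, 6, 35), (a, 30, 12, v, 34, 15), (a, 30, 20, x, 34, 15), (a, 30, 29, a, 34, 15), (b, 10, 10, p, 2, 20), (b, 10, 10, p, 22, 36), (b, 10, 10, p, 26, 35), (b, 10, 10, p, 6, 35), (b, 10, 37, b, 2, 20), (b, 10, 37, b, 22, 36), (b, 10, 37, b, 26, 35), (b, 10, 37, b, 6, 35), (p, 30, 12, v, 34, 15), (p, 30, 20, x, 34, 15), (p, 30, 29, a, 34, 15), (r, 10, 10, p, 2, 20), (r, 10, 10, p, 22, 36), (r, 10, 10, p, 26, 35), (r, 10, 10, p, 6, 35), (r, 10, 37, b, 2, 20), (r, 10, 37, b, 22, 36), (r, 10, 37, b, 26, 35), (r, 10, 37, b, 6, 35), (u, 30, 12, v, 34, 15), (u, 30, 20, x, 34, 15), (u, 30, 29, a, 34, 15), (w, 10, 10, p, 2, 20), (w, 10, 10, p, 22, 36), (w, 10, 10, p, 26, 35), (w, 10, 10, p, 6, 35), (w, 10, 37, b, 2, 20), (w, 10, 37, b, 22, 36), (w, 10, 37, b, 26, 35), (w, 10, 37, b, 6, 35)}.
σ[D > 35]: keep tuples satisfying D > 35 → {(a, 10, 10, p, 22, 36), (a, 10, 37, b, 22, 36), (b, 10, 10, p, 22, 36), (b, 10, 37, b, 22, 36), (r, 10, 10, p, 22, 36), (r, 10, 37, b, 22, 36), (w, 10, 10, p, 22, 36), (w, 10, 37, b, 22, 36)}
Projecting to G, B: {(b, a), (b, b), (b, r), (b, w), (p, a), (p, b), (p, r), (p, w)}
Taking the difference: {(b, a), (b, b), (b, r), (b, w), (p, a), (p, b), (p, r)}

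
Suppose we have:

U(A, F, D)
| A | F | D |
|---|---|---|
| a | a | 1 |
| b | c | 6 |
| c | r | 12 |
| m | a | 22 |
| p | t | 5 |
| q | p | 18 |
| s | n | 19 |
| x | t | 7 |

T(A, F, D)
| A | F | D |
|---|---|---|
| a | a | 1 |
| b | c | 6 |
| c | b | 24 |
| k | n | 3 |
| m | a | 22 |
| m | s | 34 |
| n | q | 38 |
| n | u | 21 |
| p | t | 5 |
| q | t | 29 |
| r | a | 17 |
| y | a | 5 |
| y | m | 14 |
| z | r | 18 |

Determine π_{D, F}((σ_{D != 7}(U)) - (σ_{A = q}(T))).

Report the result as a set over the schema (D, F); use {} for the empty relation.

{(1, a), (12, r), (18, p), (19, n), (22, a), (5, t), (6, c)}

σ[D != 7]: keep tuples satisfying D != 7 → {(a, a, 1), (b, c, 6), (c, r, 12), (m, a, 22), (p, t, 5), (q, p, 18), (s, n, 19)}
σ[A = q]: keep tuples satisfying A = q → {(q, t, 29)}
Taking the difference: {(a, a, 1), (b, c, 6), (c, r, 12), (m, a, 22), (p, t, 5), (q, p, 18), (s, n, 19)}
π[D, F]: project onto (D, F) → {(1, a), (12, r), (18, p), (19, n), (22, a), (5, t), (6, c)}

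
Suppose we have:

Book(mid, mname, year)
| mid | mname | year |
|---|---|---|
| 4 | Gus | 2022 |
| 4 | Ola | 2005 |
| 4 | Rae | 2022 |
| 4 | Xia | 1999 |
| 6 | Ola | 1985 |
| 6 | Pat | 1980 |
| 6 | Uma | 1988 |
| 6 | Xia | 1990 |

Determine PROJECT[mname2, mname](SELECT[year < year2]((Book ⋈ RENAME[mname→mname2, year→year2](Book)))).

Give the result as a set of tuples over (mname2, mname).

{(Gus, Ola), (Gus, Xia), (Ola, Pat), (Ola, Xia), (Rae, Ola), (Rae, Xia), (Uma, Ola), (Uma, Pat), (Xia, Ola), (Xia, Pat), (Xia, Uma)}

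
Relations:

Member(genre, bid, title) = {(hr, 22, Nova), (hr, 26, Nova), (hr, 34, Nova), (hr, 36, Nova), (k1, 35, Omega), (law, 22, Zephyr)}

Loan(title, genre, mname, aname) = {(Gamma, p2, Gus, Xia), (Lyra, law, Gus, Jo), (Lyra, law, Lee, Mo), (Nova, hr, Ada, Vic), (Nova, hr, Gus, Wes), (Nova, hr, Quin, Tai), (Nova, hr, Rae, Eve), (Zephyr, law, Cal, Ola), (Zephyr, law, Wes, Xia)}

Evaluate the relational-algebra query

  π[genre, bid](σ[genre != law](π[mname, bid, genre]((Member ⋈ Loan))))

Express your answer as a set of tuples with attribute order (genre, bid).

{(hr, 22), (hr, 26), (hr, 34), (hr, 36)}

Joining Member and Loan on genre, title yields {(hr, 22, Nova, Ada, Vic), (hr, 22, Nova, Gus, Wes), (hr, 22, Nova, Quin, Tai), (hr, 22, Nova, Rae, Eve), (hr, 26, Nova, Ada, Vic), (hr, 26, Nova, Gus, Wes), (hr, 26, Nova, Quin, Tai), (hr, 26, Nova, Rae, Eve), (hr, 34, Nova, Ada, Vic), (hr, 34, Nova, Gus, Wes), (hr, 34, Nova, Quin, Tai), (hr, 34, Nova, Rae, Eve), (hr, 36, Nova, Ada, Vic), (hr, 36, Nova, Gus, Wes), (hr, 36, Nova, Quin, Tai), (hr, 36, Nova, Rae, Eve), (law, 22, Zephyr, Cal, Ola), (law, 22, Zephyr, Wes, Xia)}.
π_{mname, bid, genre} gives {(Ada, 22, hr), (Ada, 26, hr), (Ada, 34, hr), (Ada, 36, hr), (Cal, 22, law), (Gus, 22, hr), (Gus, 26, hr), (Gus, 34, hr), (Gus, 36, hr), (Quin, 22, hr), (Quin, 26, hr), (Quin, 34, hr), (Quin, 36, hr), (Rae, 22, hr), (Rae, 26, hr), (Rae, 34, hr), (Rae, 36, hr), (Wes, 22, law)}.
Selection genre != law: {(Ada, 22, hr), (Ada, 26, hr), (Ada, 34, hr), (Ada, 36, hr), (Gus, 22, hr), (Gus, 26, hr), (Gus, 34, hr), (Gus, 36, hr), (Quin, 22, hr), (Quin, 26, hr), (Quin, 34, hr), (Quin, 36, hr), (Rae, 22, hr), (Rae, 26, hr), (Rae, 34, hr), (Rae, 36, hr)}
π_{genre, bid} gives {(hr, 22), (hr, 26), (hr, 34), (hr, 36)} (12 duplicate(s) eliminated).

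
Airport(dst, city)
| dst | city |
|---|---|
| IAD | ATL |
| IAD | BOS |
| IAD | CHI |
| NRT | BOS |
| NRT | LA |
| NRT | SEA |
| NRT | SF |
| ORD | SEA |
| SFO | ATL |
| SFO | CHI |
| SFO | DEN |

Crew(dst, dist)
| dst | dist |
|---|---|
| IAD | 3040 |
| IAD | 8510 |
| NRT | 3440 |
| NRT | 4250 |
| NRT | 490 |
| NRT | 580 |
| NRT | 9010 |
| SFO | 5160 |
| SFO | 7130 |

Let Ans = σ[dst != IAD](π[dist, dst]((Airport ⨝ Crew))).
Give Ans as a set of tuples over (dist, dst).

Joining Airport and Crew on dst yields {(IAD, ATL, 3040), (IAD, ATL, 8510), (IAD, BOS, 3040), (IAD, BOS, 8510), (IAD, CHI, 3040), (IAD, CHI, 8510), (NRT, BOS, 3440), (NRT, BOS, 4250), (NRT, BOS, 490), (NRT, BOS, 580), (NRT, BOS, 9010), (NRT, LA, 3440), (NRT, LA, 4250), (NRT, LA, 490), (NRT, LA, 580), (NRT, LA, 9010), (NRT, SEA, 3440), (NRT, SEA, 4250), (NRT, SEA, 490), (NRT, SEA, 580), (NRT, SEA, 9010), (NRT, SF, 3440), (NRT, SF, 4250), (NRT, SF, 490), (NRT, SF, 580), (NRT, SF, 9010), (SFO, ATL, 5160), (SFO, ATL, 7130), (SFO, CHI, 5160), (SFO, CHI, 7130), (SFO, DEN, 5160), (SFO, DEN, 7130)}.
Projecting to dist, dst (23 duplicate(s) eliminated): {(3040, IAD), (3440, NRT), (4250, NRT), (490, NRT), (5160, SFO), (580, NRT), (7130, SFO), (8510, IAD), (9010, NRT)}
Apply σ_{dst != IAD}; surviving tuples: {(3440, NRT), (4250, NRT), (490, NRT), (5160, SFO), (580, NRT), (7130, SFO), (9010, NRT)}

{(3440, NRT), (4250, NRT), (490, NRT), (5160, SFO), (580, NRT), (7130, SFO), (9010, NRT)}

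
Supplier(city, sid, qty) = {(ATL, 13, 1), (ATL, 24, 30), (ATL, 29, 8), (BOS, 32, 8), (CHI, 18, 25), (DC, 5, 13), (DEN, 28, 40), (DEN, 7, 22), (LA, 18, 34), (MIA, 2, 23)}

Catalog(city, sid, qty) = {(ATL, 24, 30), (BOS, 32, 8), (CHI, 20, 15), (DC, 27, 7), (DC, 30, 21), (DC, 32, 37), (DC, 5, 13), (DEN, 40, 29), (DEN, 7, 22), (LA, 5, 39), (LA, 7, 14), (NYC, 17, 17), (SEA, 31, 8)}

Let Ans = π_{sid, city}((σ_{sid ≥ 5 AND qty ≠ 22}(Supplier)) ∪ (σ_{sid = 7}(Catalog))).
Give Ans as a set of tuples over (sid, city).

Selection sid ≥ 5 AND qty ≠ 22: {(ATL, 13, 1), (ATL, 24, 30), (ATL, 29, 8), (BOS, 32, 8), (CHI, 18, 25), (DC, 5, 13), (DEN, 28, 40), (LA, 18, 34)}
Selection sid = 7: {(DEN, 7, 22), (LA, 7, 14)}
Taking the union: {(ATL, 13, 1), (ATL, 24, 30), (ATL, 29, 8), (BOS, 32, 8), (CHI, 18, 25), (DC, 5, 13), (DEN, 28, 40), (DEN, 7, 22), (LA, 18, 34), (LA, 7, 14)}
π[sid, city]: project onto (sid, city) → {(13, ATL), (18, CHI), (18, LA), (24, ATL), (28, DEN), (29, ATL), (32, BOS), (5, DC), (7, DEN), (7, LA)}

{(13, ATL), (18, CHI), (18, LA), (24, ATL), (28, DEN), (29, ATL), (32, BOS), (5, DC), (7, DEN), (7, LA)}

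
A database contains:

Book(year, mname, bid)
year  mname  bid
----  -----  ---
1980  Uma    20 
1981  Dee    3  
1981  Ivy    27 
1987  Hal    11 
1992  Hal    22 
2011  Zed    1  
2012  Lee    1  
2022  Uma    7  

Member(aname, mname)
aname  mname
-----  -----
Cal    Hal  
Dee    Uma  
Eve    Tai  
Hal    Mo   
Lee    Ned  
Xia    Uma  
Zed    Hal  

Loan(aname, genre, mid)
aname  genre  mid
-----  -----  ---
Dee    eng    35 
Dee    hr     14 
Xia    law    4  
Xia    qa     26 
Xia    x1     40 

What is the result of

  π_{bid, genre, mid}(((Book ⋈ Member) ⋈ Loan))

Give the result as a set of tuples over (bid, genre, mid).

Natural join on mname: {(1980, Uma, 20, Dee), (1980, Uma, 20, Xia), (1987, Hal, 11, Cal), (1987, Hal, 11, Zed), (1992, Hal, 22, Cal), (1992, Hal, 22, Zed), (2022, Uma, 7, Dee), (2022, Uma, 7, Xia)}
Natural join on aname: {(1980, Uma, 20, Dee, eng, 35), (1980, Uma, 20, Dee, hr, 14), (1980, Uma, 20, Xia, law, 4), (1980, Uma, 20, Xia, qa, 26), (1980, Uma, 20, Xia, x1, 40), (2022, Uma, 7, Dee, eng, 35), (2022, Uma, 7, Dee, hr, 14), (2022, Uma, 7, Xia, law, 4), (2022, Uma, 7, Xia, qa, 26), (2022, Uma, 7, Xia, x1, 40)}
Keep only column(s) bid, genre, mid: {(20, eng, 35), (20, hr, 14), (20, law, 4), (20, qa, 26), (20, x1, 40), (7, eng, 35), (7, hr, 14), (7, law, 4), (7, qa, 26), (7, x1, 40)}

{(20, eng, 35), (20, hr, 14), (20, law, 4), (20, qa, 26), (20, x1, 40), (7, eng, 35), (7, hr, 14), (7, law, 4), (7, qa, 26), (7, x1, 40)}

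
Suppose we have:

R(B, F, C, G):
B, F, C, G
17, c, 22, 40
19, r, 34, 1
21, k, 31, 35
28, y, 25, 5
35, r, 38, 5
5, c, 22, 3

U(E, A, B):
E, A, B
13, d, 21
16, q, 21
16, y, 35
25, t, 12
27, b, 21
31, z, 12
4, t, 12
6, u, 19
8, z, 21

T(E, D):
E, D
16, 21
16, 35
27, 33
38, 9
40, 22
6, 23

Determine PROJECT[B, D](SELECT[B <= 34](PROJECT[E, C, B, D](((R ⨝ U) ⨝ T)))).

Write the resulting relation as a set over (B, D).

Joining R and U on B yields {(19, r, 34, 1, 6, u), (21, k, 31, 35, 13, d), (21, k, 31, 35, 16, q), (21, k, 31, 35, 27, b), (21, k, 31, 35, 8, z), (35, r, 38, 5, 16, y)}.
Joining (R ⨝ U) and T on E yields {(19, r, 34, 1, 6, u, 23), (21, k, 31, 35, 16, q, 21), (21, k, 31, 35, 16, q, 35), (21, k, 31, 35, 27, b, 33), (35, r, 38, 5, 16, y, 21), (35, r, 38, 5, 16, y, 35)}.
π_{E, C, B, D} gives {(16, 31, 21, 21), (16, 31, 21, 35), (16, 38, 35, 21), (16, 38, 35, 35), (27, 31, 21, 33), (6, 34, 19, 23)}.
Apply σ_{B <= 34}; surviving tuples: {(16, 31, 21, 21), (16, 31, 21, 35), (27, 31, 21, 33), (6, 34, 19, 23)}
π_{B, D} gives {(19, 23), (21, 21), (21, 33), (21, 35)}.

{(19, 23), (21, 21), (21, 33), (21, 35)}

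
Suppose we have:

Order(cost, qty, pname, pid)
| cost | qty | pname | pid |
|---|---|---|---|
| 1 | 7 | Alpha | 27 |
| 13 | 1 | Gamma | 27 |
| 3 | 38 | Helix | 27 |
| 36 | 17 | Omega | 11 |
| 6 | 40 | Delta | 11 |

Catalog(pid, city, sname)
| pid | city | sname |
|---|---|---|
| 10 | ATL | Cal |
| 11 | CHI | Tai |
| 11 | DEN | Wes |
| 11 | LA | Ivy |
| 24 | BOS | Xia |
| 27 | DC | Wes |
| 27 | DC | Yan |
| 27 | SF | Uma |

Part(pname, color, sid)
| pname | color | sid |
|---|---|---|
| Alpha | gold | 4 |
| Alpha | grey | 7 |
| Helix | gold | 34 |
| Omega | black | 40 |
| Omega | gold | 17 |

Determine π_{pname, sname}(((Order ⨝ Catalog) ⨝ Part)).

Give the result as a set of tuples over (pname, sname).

Natural join on pid: {(1, 7, Alpha, 27, DC, Wes), (1, 7, Alpha, 27, DC, Yan), (1, 7, Alpha, 27, SF, Uma), (13, 1, Gamma, 27, DC, Wes), (13, 1, Gamma, 27, DC, Yan), (13, 1, Gamma, 27, SF, Uma), (3, 38, Helix, 27, DC, Wes), (3, 38, Helix, 27, DC, Yan), (3, 38, Helix, 27, SF, Uma), (36, 17, Omega, 11, CHI, Tai), (36, 17, Omega, 11, DEN, Wes), (36, 17, Omega, 11, LA, Ivy), (6, 40, Delta, 11, CHI, Tai), (6, 40, Delta, 11, DEN, Wes), (6, 40, Delta, 11, LA, Ivy)}
Natural join on pname: {(1, 7, Alpha, 27, DC, Wes, gold, 4), (1, 7, Alpha, 27, DC, Wes, grey, 7), (1, 7, Alpha, 27, DC, Yan, gold, 4), (1, 7, Alpha, 27, DC, Yan, grey, 7), (1, 7, Alpha, 27, SF, Uma, gold, 4), (1, 7, Alpha, 27, SF, Uma, grey, 7), (3, 38, Helix, 27, DC, Wes, gold, 34), (3, 38, Helix, 27, DC, Yan, gold, 34), (3, 38, Helix, 27, SF, Uma, gold, 34), (36, 17, Omega, 11, CHI, Tai, black, 40), (36, 17, Omega, 11, CHI, Tai, gold, 17), (36, 17, Omega, 11, DEN, Wes, black, 40), (36, 17, Omega, 11, DEN, Wes, gold, 17), (36, 17, Omega, 11, LA, Ivy, black, 40), (36, 17, Omega, 11, LA, Ivy, gold, 17)}
π[pname, sname]: project onto (pname, sname) (6 duplicate(s) eliminated) → {(Alpha, Uma), (Alpha, Wes), (Alpha, Yan), (Helix, Uma), (Helix, Wes), (Helix, Yan), (Omega, Ivy), (Omega, Tai), (Omega, Wes)}

{(Alpha, Uma), (Alpha, Wes), (Alpha, Yan), (Helix, Uma), (Helix, Wes), (Helix, Yan), (Omega, Ivy), (Omega, Tai), (Omega, Wes)}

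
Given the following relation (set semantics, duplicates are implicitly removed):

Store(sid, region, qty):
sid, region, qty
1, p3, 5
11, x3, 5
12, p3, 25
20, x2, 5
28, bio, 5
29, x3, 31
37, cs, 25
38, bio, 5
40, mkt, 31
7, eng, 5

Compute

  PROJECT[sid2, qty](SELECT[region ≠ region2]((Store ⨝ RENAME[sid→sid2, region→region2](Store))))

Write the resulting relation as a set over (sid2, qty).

{(1, 5), (11, 5), (12, 25), (20, 5), (28, 5), (29, 31), (37, 25), (38, 5), (40, 31), (7, 5)}

ρ[sid→sid2, region→region2]: schema becomes (sid2, region2, qty); tuples unchanged.
Natural join on qty: {(1, p3, 5, 1, p3), (1, p3, 5, 11, x3), (1, p3, 5, 20, x2), (1, p3, 5, 28, bio), (1, p3, 5, 38, bio), (1, p3, 5, 7, eng), (11, x3, 5, 1, p3), (11, x3, 5, 11, x3), (11, x3, 5, 20, x2), (11, x3, 5, 28, bio), (11, x3, 5, 38, bio), (11, x3, 5, 7, eng), (12, p3, 25, 12, p3), (12, p3, 25, 37, cs), (20, x2, 5, 1, p3), (20, x2, 5, 11, x3), (20, x2, 5, 20, x2), (20, x2, 5, 28, bio), (20, x2, 5, 38, bio), (20, x2, 5, 7, eng), (28, bio, 5, 1, p3), (28, bio, 5, 11, x3), (28, bio, 5, 20, x2), (28, bio, 5, 28, bio), (28, bio, 5, 38, bio), (28, bio, 5, 7, eng), (29, x3, 31, 29, x3), (29, x3, 31, 40, mkt), (37, cs, 25, 12, p3), (37, cs, 25, 37, cs), (38, bio, 5, 1, p3), (38, bio, 5, 11, x3), (38, bio, 5, 20, x2), (38, bio, 5, 28, bio), (38, bio, 5, 38, bio), (38, bio, 5, 7, eng), (40, mkt, 31, 29, x3), (40, mkt, 31, 40, mkt), (7, eng, 5, 1, p3), (7, eng, 5, 11, x3), (7, eng, 5, 20, x2), (7, eng, 5, 28, bio), (7, eng, 5, 38, bio), (7, eng, 5, 7, eng)}
σ[region ≠ region2]: keep tuples satisfying region ≠ region2 → {(1, p3, 5, 11, x3), (1, p3, 5, 20, x2), (1, p3, 5, 28, bio), (1, p3, 5, 38, bio), (1, p3, 5, 7, eng), (11, x3, 5, 1, p3), (11, x3, 5, 20, x2), (11, x3, 5, 28, bio), (11, x3, 5, 38, bio), (11, x3, 5, 7, eng), (12, p3, 25, 37, cs), (20, x2, 5, 1, p3), (20, x2, 5, 11, x3), (20, x2, 5, 28, bio), (20, x2, 5, 38, bio), (20, x2, 5, 7, eng), (28, bio, 5, 1, p3), (28, bio, 5, 11, x3), (28, bio, 5, 20, x2), (28, bio, 5, 7, eng), (29, x3, 31, 40, mkt), (37, cs, 25, 12, p3), (38, bio, 5, 1, p3), (38, bio, 5, 11, x3), (38, bio, 5, 20, x2), (38, bio, 5, 7, eng), (40, mkt, 31, 29, x3), (7, eng, 5, 1, p3), (7, eng, 5, 11, x3), (7, eng, 5, 20, x2), (7, eng, 5, 28, bio), (7, eng, 5, 38, bio)}
π[sid2, qty]: project onto (sid2, qty) (22 duplicate(s) eliminated) → {(1, 5), (11, 5), (12, 25), (20, 5), (28, 5), (29, 31), (37, 25), (38, 5), (40, 31), (7, 5)}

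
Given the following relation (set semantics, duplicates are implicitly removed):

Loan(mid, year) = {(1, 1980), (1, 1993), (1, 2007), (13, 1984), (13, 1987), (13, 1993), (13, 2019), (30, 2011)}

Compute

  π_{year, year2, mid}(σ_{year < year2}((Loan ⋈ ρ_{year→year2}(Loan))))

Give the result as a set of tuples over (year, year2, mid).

ρ[year→year2]: schema becomes (mid, year2); tuples unchanged.
Natural join on mid: {(1, 1980, 1980), (1, 1980, 1993), (1, 1980, 2007), (1, 1993, 1980), (1, 1993, 1993), (1, 1993, 2007), (1, 2007, 1980), (1, 2007, 1993), (1, 2007, 2007), (13, 1984, 1984), (13, 1984, 1987), (13, 1984, 1993), (13, 1984, 2019), (13, 1987, 1984), (13, 1987, 1987), (13, 1987, 1993), (13, 1987, 2019), (13, 1993, 1984), (13, 1993, 1987), (13, 1993, 1993), (13, 1993, 2019), (13, 2019, 1984), (13, 2019, 1987), (13, 2019, 1993), (13, 2019, 2019), (30, 2011, 2011)}
Filtering on year < year2 leaves {(1, 1980, 1993), (1, 1980, 2007), (1, 1993, 2007), (13, 1984, 1987), (13, 1984, 1993), (13, 1984, 2019), (13, 1987, 1993), (13, 1987, 2019), (13, 1993, 2019)}.
Projecting to year, year2, mid: {(1980, 1993, 1), (1980, 2007, 1), (1984, 1987, 13), (1984, 1993, 13), (1984, 2019, 13), (1987, 1993, 13), (1987, 2019, 13), (1993, 2007, 1), (1993, 2019, 13)}

{(1980, 1993, 1), (1980, 2007, 1), (1984, 1987, 13), (1984, 1993, 13), (1984, 2019, 13), (1987, 1993, 13), (1987, 2019, 13), (1993, 2007, 1), (1993, 2019, 13)}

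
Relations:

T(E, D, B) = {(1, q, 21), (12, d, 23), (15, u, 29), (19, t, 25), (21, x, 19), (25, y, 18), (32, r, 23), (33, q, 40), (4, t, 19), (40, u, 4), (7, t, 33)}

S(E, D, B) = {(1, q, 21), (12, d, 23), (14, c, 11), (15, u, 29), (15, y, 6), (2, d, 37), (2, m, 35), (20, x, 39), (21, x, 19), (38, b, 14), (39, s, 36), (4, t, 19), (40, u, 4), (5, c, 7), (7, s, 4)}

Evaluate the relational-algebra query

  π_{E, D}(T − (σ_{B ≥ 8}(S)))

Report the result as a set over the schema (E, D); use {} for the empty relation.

{(19, t), (25, y), (32, r), (33, q), (40, u), (7, t)}

Selection B ≥ 8: {(1, q, 21), (12, d, 23), (14, c, 11), (15, u, 29), (2, d, 37), (2, m, 35), (20, x, 39), (21, x, 19), (38, b, 14), (39, s, 36), (4, t, 19)}
Set difference of the two operands is {(19, t, 25), (25, y, 18), (32, r, 23), (33, q, 40), (40, u, 4), (7, t, 33)}.
Projecting to E, D: {(19, t), (25, y), (32, r), (33, q), (40, u), (7, t)}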